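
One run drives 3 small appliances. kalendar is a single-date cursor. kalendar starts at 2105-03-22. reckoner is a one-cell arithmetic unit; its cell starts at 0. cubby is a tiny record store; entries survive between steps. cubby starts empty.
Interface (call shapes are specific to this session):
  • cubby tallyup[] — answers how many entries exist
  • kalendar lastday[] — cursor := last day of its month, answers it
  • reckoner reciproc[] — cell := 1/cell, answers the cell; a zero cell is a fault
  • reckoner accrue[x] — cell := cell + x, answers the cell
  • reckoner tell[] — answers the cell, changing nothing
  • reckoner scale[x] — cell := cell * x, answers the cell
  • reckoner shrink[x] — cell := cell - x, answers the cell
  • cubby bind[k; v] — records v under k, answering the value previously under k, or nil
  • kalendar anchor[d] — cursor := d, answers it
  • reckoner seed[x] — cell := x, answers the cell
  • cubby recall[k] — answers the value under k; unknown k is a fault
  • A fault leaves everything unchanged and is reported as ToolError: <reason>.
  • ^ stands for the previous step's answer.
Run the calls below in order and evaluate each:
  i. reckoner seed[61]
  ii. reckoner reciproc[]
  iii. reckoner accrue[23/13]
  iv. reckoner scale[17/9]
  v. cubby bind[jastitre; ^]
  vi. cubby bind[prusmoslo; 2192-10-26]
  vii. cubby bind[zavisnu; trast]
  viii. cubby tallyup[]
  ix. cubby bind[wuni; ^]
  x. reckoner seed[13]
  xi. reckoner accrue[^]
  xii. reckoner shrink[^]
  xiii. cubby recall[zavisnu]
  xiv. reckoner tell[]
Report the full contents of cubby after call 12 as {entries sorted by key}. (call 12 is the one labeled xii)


Answer: {jastitre=8024/2379, prusmoslo=2192-10-26, wuni=3, zavisnu=trast}

Derivation:
Step: reckoner seed[x=61]
Result: 61
Step: reckoner reciproc[]
Result: 1/61
Step: reckoner accrue[x=23/13]
Result: 1416/793
Step: reckoner scale[x=17/9]
Result: 8024/2379
Step: cubby bind[k=jastitre; v=^]
Result: nil
Step: cubby bind[k=prusmoslo; v=2192-10-26]
Result: nil
Step: cubby bind[k=zavisnu; v=trast]
Result: nil
Step: cubby tallyup[]
Result: 3
Step: cubby bind[k=wuni; v=^]
Result: nil
Step: reckoner seed[x=13]
Result: 13
Step: reckoner accrue[x=^]
Result: 26
Step: reckoner shrink[x=^]
Result: 0
Step: cubby recall[k=zavisnu]
Result: trast
Step: reckoner tell[]
Result: 0


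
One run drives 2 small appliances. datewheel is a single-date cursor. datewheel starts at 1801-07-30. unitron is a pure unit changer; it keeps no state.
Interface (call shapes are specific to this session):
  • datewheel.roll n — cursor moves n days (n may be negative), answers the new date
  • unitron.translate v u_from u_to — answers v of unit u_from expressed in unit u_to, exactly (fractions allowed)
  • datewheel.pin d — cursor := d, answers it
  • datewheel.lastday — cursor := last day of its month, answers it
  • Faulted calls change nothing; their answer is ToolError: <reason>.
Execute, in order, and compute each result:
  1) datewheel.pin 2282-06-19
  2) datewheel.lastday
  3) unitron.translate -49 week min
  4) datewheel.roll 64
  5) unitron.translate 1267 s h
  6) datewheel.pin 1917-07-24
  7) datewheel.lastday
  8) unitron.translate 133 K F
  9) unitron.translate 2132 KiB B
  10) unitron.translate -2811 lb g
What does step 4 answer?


Answer: 2282-09-02

Derivation:
→ datewheel.pin(d='2282-06-19')
← 2282-06-19
→ datewheel.lastday()
← 2282-06-30
→ unitron.translate(v='-49', u_from='week', u_to='min')
← -493920
→ datewheel.roll(n='64')
← 2282-09-02
→ unitron.translate(v='1267', u_from='s', u_to='h')
← 1267/3600
→ datewheel.pin(d='1917-07-24')
← 1917-07-24
→ datewheel.lastday()
← 1917-07-31
→ unitron.translate(v='133', u_from='K', u_to='F')
← -22027/100
→ unitron.translate(v='2132', u_from='KiB', u_to='B')
← 2183168
→ unitron.translate(v='-2811', u_from='lb', u_to='g')
← -127504815207/100000


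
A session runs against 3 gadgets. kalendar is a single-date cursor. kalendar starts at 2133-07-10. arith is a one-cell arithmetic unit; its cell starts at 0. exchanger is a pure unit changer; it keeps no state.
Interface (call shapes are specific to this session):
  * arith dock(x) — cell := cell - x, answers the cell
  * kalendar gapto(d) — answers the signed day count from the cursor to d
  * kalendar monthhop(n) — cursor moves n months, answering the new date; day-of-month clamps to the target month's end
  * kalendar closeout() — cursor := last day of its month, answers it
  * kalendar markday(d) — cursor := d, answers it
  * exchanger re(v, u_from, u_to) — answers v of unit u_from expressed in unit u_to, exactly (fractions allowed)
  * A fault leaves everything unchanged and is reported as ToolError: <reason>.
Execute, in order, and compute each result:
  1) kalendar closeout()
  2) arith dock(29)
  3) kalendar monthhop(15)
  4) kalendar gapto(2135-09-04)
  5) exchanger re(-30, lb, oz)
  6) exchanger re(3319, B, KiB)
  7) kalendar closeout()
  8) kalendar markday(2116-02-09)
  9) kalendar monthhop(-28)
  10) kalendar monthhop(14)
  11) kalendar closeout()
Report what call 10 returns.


Answer: 2114-12-09

Derivation:
I invoke kalendar closeout(), — result: 2133-07-31.
Now I run arith dock passing x='29', and see -29.
I call kalendar monthhop passing n='15', and observe 2134-10-31.
I call kalendar gapto passing d='2135-09-04', and observe 308.
Calling exchanger re passing v='-30', u_from='lb', u_to='oz', which returns -480.
I run exchanger re passing v='3319', u_from='B', u_to='KiB', giving 3319/1024.
Calling kalendar closeout, giving 2134-10-31.
I use kalendar markday passing d='2116-02-09': 2116-02-09.
I use kalendar monthhop passing n='-28', → 2113-10-09.
I use kalendar monthhop passing n='14', yielding 2114-12-09.
Next I call kalendar closeout, which returns 2114-12-31.


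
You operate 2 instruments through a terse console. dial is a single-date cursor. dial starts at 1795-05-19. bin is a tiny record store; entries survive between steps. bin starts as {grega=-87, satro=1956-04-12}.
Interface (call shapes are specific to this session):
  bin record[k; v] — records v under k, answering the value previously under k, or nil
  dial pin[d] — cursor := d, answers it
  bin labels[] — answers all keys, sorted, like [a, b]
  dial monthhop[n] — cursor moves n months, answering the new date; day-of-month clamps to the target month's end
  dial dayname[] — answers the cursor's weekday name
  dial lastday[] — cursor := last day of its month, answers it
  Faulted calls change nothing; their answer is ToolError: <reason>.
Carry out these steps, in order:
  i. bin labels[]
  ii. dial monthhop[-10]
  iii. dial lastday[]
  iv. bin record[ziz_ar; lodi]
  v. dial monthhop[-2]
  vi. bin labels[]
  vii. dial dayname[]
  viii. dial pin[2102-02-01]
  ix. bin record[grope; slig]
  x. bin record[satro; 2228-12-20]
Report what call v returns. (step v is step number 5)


Answer: 1794-05-31

Derivation:
Do: bin labels[]
See: [grega, satro]
Do: dial monthhop[n→-10]
See: 1794-07-19
Do: dial lastday[]
See: 1794-07-31
Do: bin record[k→ziz_ar; v→lodi]
See: nil
Do: dial monthhop[n→-2]
See: 1794-05-31
Do: bin labels[]
See: [grega, satro, ziz_ar]
Do: dial dayname[]
See: Saturday
Do: dial pin[d→2102-02-01]
See: 2102-02-01
Do: bin record[k→grope; v→slig]
See: nil
Do: bin record[k→satro; v→2228-12-20]
See: 1956-04-12


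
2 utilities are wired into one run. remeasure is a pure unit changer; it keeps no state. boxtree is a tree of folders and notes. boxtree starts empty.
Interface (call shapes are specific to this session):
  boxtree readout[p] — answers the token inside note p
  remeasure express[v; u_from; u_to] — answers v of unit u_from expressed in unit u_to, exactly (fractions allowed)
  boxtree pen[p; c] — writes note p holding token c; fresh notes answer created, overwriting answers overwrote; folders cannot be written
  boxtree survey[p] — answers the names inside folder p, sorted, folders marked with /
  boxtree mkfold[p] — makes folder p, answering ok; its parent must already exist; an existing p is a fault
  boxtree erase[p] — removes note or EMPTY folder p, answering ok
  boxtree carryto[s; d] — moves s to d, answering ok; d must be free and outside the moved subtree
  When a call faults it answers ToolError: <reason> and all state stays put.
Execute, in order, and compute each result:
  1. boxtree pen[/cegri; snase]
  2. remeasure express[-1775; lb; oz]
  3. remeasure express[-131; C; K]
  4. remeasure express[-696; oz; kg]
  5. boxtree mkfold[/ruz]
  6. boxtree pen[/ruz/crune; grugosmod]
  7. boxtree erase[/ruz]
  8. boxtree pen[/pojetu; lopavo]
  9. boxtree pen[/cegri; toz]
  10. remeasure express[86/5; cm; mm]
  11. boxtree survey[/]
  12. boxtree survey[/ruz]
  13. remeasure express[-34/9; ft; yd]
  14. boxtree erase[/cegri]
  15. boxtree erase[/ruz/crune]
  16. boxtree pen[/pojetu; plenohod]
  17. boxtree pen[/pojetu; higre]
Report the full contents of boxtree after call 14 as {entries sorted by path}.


Answer: {pojetu=lopavo, ruz/, ruz/crune=grugosmod}

Derivation:
# boxtree pen(p→/cegri, c→snase) => created
# remeasure express(v→-1775, u_from→lb, u_to→oz) => -28400
# remeasure express(v→-131, u_from→C, u_to→K) => 2843/20
# remeasure express(v→-696, u_from→oz, u_to→kg) => -3946253619/200000000
# boxtree mkfold(p→/ruz) => ok
# boxtree pen(p→/ruz/crune, c→grugosmod) => created
# boxtree erase(p→/ruz) => ToolError: not empty
# boxtree pen(p→/pojetu, c→lopavo) => created
# boxtree pen(p→/cegri, c→toz) => overwrote
# remeasure express(v→86/5, u_from→cm, u_to→mm) => 172
# boxtree survey(p→/) => [cegri, pojetu, ruz/]
# boxtree survey(p→/ruz) => [crune]
# remeasure express(v→-34/9, u_from→ft, u_to→yd) => -34/27
# boxtree erase(p→/cegri) => ok
# boxtree erase(p→/ruz/crune) => ok
# boxtree pen(p→/pojetu, c→plenohod) => overwrote
# boxtree pen(p→/pojetu, c→higre) => overwrote


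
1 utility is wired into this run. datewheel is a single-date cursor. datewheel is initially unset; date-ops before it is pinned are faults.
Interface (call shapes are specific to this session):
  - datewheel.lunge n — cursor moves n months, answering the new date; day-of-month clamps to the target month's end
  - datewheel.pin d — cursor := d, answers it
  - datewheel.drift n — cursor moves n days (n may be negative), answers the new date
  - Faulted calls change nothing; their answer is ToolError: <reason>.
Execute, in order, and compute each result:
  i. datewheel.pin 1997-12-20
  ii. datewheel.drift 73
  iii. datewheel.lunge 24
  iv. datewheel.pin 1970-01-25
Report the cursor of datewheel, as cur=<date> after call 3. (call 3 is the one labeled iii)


Answer: cur=2000-03-03

Derivation:
>> datewheel.pin(d→1997-12-20)
<< 1997-12-20
>> datewheel.drift(n→73)
<< 1998-03-03
>> datewheel.lunge(n→24)
<< 2000-03-03
>> datewheel.pin(d→1970-01-25)
<< 1970-01-25


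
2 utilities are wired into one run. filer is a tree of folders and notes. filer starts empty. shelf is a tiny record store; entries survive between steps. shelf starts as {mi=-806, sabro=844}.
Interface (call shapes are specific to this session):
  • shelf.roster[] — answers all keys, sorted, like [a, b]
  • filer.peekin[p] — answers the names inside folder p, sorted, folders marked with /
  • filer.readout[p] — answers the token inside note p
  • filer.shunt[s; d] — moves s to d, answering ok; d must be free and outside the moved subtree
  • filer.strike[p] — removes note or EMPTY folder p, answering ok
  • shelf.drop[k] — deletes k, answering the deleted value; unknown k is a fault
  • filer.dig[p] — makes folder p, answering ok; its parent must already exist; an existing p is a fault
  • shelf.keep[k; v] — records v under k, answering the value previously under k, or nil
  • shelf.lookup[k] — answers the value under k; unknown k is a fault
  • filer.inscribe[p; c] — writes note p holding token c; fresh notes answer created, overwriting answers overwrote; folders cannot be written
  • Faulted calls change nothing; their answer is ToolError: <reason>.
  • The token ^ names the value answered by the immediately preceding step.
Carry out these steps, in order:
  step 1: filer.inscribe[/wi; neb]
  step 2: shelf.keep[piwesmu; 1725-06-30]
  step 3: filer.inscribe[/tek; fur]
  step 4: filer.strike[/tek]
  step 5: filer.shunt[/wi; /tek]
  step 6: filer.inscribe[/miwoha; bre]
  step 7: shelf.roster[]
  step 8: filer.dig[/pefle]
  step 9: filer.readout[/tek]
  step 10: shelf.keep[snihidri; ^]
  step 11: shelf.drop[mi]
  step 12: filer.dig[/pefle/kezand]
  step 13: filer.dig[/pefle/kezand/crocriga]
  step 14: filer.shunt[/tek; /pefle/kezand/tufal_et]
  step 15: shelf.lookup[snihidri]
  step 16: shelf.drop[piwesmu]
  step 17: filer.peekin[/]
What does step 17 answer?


Answer: [miwoha, pefle/]

Derivation:
% inscribe p: /wi c: neb
  created
% keep k: piwesmu v: 1725-06-30
  nil
% inscribe p: /tek c: fur
  created
% strike p: /tek
  ok
% shunt s: /wi d: /tek
  ok
% inscribe p: /miwoha c: bre
  created
% roster
  [mi, piwesmu, sabro]
% dig p: /pefle
  ok
% readout p: /tek
  neb
% keep k: snihidri v: ^
  nil
% drop k: mi
  -806
% dig p: /pefle/kezand
  ok
% dig p: /pefle/kezand/crocriga
  ok
% shunt s: /tek d: /pefle/kezand/tufal_et
  ok
% lookup k: snihidri
  neb
% drop k: piwesmu
  1725-06-30
% peekin p: /
  [miwoha, pefle/]


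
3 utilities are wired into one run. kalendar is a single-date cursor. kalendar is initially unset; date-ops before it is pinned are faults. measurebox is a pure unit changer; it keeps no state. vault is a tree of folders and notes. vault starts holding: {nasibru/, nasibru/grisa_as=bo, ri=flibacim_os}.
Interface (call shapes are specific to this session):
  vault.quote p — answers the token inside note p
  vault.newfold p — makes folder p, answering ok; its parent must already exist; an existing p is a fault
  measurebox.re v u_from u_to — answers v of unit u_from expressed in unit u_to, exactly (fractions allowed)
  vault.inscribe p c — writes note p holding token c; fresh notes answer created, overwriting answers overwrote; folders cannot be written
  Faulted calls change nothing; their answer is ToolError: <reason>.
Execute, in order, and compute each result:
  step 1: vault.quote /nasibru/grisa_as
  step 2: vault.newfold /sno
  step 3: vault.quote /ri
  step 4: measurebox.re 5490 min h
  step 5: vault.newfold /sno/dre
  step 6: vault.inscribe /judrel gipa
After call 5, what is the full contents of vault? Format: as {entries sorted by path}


CALL vault.quote[p='/nasibru/grisa_as']
RET  bo
CALL vault.newfold[p='/sno']
RET  ok
CALL vault.quote[p='/ri']
RET  flibacim_os
CALL measurebox.re[v='5490'; u_from='min'; u_to='h']
RET  183/2
CALL vault.newfold[p='/sno/dre']
RET  ok
CALL vault.inscribe[p='/judrel'; c='gipa']
RET  created

Answer: {nasibru/, nasibru/grisa_as=bo, ri=flibacim_os, sno/, sno/dre/}


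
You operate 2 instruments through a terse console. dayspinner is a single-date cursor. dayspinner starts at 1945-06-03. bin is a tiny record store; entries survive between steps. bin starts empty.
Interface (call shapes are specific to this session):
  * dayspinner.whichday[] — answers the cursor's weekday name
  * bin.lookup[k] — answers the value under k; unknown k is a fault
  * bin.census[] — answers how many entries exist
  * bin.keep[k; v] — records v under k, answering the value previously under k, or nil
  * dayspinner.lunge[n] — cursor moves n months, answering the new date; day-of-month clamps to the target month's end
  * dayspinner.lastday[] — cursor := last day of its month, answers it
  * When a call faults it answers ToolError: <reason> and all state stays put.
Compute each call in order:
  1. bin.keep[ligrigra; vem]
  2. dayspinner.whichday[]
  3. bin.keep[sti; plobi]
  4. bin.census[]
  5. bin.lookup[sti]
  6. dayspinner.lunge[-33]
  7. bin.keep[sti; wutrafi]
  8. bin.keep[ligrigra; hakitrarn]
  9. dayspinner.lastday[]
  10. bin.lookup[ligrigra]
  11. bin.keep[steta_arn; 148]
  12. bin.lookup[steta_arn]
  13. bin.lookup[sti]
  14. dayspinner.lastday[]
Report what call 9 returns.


==> keep(k='ligrigra', v='vem')
<== nil
==> whichday()
<== Sunday
==> keep(k='sti', v='plobi')
<== nil
==> census()
<== 2
==> lookup(k='sti')
<== plobi
==> lunge(n='-33')
<== 1942-09-03
==> keep(k='sti', v='wutrafi')
<== plobi
==> keep(k='ligrigra', v='hakitrarn')
<== vem
==> lastday()
<== 1942-09-30
==> lookup(k='ligrigra')
<== hakitrarn
==> keep(k='steta_arn', v='148')
<== nil
==> lookup(k='steta_arn')
<== 148
==> lookup(k='sti')
<== wutrafi
==> lastday()
<== 1942-09-30

Answer: 1942-09-30


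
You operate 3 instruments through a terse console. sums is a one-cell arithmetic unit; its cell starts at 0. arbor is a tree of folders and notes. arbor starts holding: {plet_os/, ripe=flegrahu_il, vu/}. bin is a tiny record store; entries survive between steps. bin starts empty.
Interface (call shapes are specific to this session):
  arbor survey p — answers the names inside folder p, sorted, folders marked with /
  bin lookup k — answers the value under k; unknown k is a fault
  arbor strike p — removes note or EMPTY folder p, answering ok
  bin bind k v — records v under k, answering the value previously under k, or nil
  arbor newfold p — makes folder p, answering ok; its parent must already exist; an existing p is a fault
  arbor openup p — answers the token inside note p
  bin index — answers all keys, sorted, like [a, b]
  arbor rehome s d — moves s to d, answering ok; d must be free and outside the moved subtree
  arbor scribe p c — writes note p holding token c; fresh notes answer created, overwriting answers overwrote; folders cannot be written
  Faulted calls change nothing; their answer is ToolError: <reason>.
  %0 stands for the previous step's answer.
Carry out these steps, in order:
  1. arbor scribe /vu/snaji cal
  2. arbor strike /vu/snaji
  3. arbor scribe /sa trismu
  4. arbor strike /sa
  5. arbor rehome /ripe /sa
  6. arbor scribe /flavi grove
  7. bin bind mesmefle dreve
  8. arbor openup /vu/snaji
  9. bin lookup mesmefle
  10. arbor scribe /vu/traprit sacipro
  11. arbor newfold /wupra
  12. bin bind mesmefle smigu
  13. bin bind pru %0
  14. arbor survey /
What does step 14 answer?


Answer: [flavi, plet_os/, sa, vu/, wupra/]

Derivation:
>>> arbor scribe p='/vu/snaji' c='cal'
  created
>>> arbor strike p='/vu/snaji'
  ok
>>> arbor scribe p='/sa' c='trismu'
  created
>>> arbor strike p='/sa'
  ok
>>> arbor rehome s='/ripe' d='/sa'
  ok
>>> arbor scribe p='/flavi' c='grove'
  created
>>> bin bind k='mesmefle' v='dreve'
  nil
>>> arbor openup p='/vu/snaji'
  ToolError: not found
>>> bin lookup k='mesmefle'
  dreve
>>> arbor scribe p='/vu/traprit' c='sacipro'
  created
>>> arbor newfold p='/wupra'
  ok
>>> bin bind k='mesmefle' v='smigu'
  dreve
>>> bin bind k='pru' v='%0'
  nil
>>> arbor survey p='/'
  [flavi, plet_os/, sa, vu/, wupra/]


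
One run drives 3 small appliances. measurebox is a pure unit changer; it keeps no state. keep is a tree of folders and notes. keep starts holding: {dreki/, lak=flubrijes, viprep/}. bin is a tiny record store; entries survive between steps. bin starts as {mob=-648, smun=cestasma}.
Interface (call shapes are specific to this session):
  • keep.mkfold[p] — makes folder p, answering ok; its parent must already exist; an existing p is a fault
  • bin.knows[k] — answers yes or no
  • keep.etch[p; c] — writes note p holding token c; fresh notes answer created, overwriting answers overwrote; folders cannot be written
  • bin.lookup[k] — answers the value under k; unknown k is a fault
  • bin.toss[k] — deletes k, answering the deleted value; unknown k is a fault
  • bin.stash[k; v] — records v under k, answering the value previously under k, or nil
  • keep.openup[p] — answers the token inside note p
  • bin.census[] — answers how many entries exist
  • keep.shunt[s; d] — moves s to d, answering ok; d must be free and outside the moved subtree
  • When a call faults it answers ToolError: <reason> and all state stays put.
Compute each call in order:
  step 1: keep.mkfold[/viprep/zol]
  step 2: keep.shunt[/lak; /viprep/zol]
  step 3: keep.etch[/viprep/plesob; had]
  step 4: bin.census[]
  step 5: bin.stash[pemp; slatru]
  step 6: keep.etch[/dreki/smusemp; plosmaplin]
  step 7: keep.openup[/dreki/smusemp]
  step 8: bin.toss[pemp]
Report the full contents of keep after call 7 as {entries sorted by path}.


I use mkfold with p: /viprep/zol, → ok.
Calling shunt with s: /lak, d: /viprep/zol, giving ToolError: exists.
Invoking etch with p: /viprep/plesob, c: had, which returns created.
I try census, yielding 2.
Using stash with k: pemp, v: slatru, and get nil.
Using etch with p: /dreki/smusemp, c: plosmaplin: created.
Using openup with p: /dreki/smusemp: plosmaplin.
I invoke toss with k: pemp, and see slatru.

Answer: {dreki/, dreki/smusemp=plosmaplin, lak=flubrijes, viprep/, viprep/plesob=had, viprep/zol/}


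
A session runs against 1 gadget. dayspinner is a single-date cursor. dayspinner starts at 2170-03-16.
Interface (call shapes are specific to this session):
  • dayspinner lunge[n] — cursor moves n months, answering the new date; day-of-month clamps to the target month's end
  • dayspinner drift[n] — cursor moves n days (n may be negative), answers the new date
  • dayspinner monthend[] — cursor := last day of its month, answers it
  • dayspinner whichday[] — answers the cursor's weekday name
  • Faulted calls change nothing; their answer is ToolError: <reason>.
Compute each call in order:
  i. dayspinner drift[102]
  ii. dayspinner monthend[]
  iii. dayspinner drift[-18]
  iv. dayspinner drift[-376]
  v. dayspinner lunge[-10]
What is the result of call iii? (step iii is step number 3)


Answer: 2170-06-12

Derivation:
>>> dayspinner drift n: 102
= 2170-06-26
>>> dayspinner monthend
= 2170-06-30
>>> dayspinner drift n: -18
= 2170-06-12
>>> dayspinner drift n: -376
= 2169-06-01
>>> dayspinner lunge n: -10
= 2168-08-01


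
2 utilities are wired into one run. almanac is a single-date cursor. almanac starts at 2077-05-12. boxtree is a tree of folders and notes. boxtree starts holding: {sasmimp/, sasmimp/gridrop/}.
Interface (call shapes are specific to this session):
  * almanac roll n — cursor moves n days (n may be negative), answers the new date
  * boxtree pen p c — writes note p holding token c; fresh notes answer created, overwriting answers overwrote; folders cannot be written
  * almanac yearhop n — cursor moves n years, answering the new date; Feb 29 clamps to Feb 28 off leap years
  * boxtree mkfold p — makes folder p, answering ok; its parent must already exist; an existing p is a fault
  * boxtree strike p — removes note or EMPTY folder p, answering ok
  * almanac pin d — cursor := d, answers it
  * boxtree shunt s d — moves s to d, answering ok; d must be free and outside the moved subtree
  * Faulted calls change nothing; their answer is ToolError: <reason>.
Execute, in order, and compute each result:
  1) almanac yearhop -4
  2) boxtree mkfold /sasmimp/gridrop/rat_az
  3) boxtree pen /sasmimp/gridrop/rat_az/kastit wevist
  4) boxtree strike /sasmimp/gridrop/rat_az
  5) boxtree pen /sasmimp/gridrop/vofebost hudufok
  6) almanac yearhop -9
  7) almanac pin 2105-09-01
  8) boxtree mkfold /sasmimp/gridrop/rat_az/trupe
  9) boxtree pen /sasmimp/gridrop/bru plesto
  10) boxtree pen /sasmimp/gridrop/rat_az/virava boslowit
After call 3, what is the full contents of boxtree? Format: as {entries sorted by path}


Answer: {sasmimp/, sasmimp/gridrop/, sasmimp/gridrop/rat_az/, sasmimp/gridrop/rat_az/kastit=wevist}

Derivation:
-> almanac yearhop(n→-4)
<- 2073-05-12
-> boxtree mkfold(p→/sasmimp/gridrop/rat_az)
<- ok
-> boxtree pen(p→/sasmimp/gridrop/rat_az/kastit, c→wevist)
<- created
-> boxtree strike(p→/sasmimp/gridrop/rat_az)
<- ToolError: not empty
-> boxtree pen(p→/sasmimp/gridrop/vofebost, c→hudufok)
<- created
-> almanac yearhop(n→-9)
<- 2064-05-12
-> almanac pin(d→2105-09-01)
<- 2105-09-01
-> boxtree mkfold(p→/sasmimp/gridrop/rat_az/trupe)
<- ok
-> boxtree pen(p→/sasmimp/gridrop/bru, c→plesto)
<- created
-> boxtree pen(p→/sasmimp/gridrop/rat_az/virava, c→boslowit)
<- created


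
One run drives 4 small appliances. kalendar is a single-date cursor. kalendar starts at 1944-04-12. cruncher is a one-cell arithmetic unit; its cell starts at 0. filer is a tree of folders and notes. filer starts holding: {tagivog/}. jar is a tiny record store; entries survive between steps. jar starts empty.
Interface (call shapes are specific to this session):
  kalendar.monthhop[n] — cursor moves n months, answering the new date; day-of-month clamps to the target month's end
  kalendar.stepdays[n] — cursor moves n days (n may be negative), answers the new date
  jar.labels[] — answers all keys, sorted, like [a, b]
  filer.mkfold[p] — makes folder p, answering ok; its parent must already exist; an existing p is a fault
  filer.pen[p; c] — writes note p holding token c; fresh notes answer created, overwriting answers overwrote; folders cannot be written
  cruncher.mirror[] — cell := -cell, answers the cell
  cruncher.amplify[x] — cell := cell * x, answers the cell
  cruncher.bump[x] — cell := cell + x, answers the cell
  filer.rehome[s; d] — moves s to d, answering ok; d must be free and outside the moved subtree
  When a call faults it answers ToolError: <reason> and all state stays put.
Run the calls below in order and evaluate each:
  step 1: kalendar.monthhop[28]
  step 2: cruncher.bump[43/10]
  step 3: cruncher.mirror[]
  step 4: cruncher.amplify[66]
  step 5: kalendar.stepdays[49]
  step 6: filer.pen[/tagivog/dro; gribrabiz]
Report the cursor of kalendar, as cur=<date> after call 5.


Answer: cur=1946-09-30

Derivation:
I try monthhop passing 28, yielding 1946-08-12.
Using bump passing 43/10: 43/10.
I try mirror(), which returns -43/10.
Next I call amplify passing 66, and get -1419/5.
Then stepdays passing 49, and observe 1946-09-30.
Next I call pen passing /tagivog/dro, gribrabiz: created.


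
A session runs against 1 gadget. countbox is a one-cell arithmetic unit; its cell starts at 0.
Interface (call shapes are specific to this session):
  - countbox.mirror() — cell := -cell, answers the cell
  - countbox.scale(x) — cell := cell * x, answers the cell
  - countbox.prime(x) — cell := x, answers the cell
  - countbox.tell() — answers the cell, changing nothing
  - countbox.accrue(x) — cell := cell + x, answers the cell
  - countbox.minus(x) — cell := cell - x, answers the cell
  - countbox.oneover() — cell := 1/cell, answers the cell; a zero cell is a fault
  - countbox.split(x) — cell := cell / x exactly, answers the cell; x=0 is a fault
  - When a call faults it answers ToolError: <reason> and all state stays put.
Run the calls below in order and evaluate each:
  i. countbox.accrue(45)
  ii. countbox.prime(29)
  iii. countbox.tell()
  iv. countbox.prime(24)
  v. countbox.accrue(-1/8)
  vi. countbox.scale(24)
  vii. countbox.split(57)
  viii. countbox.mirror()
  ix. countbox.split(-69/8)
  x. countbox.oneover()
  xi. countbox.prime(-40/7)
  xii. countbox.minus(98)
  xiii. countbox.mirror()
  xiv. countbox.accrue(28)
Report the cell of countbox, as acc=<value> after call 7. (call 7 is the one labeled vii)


Answer: acc=191/19

Derivation:
Invoking accrue using 45, giving 45.
I try prime using 29, giving 29.
I invoke tell(), → 29.
I call prime using 24, — result: 24.
I call accrue using -1/8, and get 191/8.
Invoking scale using 24, and observe 573.
Using split using 57, — result: 191/19.
I invoke mirror(), and see -191/19.
Invoking split using -69/8, and see 1528/1311.
I run oneover, giving 1311/1528.
Calling prime using -40/7, and observe -40/7.
Using minus using 98: -726/7.
I try mirror: 726/7.
Using accrue using 28, → 922/7.


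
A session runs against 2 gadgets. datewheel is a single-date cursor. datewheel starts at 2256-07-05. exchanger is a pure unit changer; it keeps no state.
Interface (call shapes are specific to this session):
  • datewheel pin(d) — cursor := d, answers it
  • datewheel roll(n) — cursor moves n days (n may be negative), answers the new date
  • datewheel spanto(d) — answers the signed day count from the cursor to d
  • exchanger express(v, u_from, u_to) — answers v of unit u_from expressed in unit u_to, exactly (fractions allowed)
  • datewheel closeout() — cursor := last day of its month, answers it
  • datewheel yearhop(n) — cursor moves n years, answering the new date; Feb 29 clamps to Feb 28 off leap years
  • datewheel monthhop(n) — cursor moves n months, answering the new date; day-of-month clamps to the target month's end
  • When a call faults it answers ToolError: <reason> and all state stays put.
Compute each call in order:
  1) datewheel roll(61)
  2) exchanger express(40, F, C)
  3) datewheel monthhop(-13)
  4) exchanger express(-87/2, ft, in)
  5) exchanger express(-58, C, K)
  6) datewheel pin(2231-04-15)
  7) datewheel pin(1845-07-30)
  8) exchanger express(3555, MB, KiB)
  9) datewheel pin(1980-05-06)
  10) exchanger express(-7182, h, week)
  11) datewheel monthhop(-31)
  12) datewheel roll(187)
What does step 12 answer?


# datewheel roll(n→61) == 2256-09-04
# exchanger express(v→40, u_from→F, u_to→C) == 40/9
# datewheel monthhop(n→-13) == 2255-08-04
# exchanger express(v→-87/2, u_from→ft, u_to→in) == -522
# exchanger express(v→-58, u_from→C, u_to→K) == 4303/20
# datewheel pin(d→2231-04-15) == 2231-04-15
# datewheel pin(d→1845-07-30) == 1845-07-30
# exchanger express(v→3555, u_from→MB, u_to→KiB) == 55546875/16
# datewheel pin(d→1980-05-06) == 1980-05-06
# exchanger express(v→-7182, u_from→h, u_to→week) == -171/4
# datewheel monthhop(n→-31) == 1977-10-06
# datewheel roll(n→187) == 1978-04-11

Answer: 1978-04-11


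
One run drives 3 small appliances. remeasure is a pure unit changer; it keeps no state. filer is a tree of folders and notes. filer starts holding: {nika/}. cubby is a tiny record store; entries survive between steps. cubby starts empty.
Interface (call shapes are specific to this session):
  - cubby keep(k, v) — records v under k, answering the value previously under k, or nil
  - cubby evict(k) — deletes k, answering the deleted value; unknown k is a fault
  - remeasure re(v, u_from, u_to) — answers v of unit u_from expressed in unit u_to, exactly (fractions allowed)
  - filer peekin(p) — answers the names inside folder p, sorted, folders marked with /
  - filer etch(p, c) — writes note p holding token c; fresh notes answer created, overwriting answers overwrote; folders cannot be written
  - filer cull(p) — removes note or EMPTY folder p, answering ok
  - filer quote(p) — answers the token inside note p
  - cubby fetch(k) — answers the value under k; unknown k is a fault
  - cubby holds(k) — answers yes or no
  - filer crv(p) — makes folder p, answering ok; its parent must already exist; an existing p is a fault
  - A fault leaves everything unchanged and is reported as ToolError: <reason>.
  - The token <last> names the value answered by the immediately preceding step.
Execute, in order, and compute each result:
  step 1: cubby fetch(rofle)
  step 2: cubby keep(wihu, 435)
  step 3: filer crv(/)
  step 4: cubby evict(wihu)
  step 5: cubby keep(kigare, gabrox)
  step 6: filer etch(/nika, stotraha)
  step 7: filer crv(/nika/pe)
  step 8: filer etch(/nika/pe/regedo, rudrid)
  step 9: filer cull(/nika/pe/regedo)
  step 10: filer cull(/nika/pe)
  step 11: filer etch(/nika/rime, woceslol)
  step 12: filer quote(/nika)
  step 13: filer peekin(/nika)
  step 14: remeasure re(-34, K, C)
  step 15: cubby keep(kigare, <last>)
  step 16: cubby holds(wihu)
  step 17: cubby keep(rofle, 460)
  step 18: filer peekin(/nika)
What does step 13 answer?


~$ cubby fetch rofle
= ToolError: no such key rofle
~$ cubby keep wihu 435
= nil
~$ filer crv /
= ToolError: exists
~$ cubby evict wihu
= 435
~$ cubby keep kigare gabrox
= nil
~$ filer etch /nika stotraha
= ToolError: is a directory
~$ filer crv /nika/pe
= ok
~$ filer etch /nika/pe/regedo rudrid
= created
~$ filer cull /nika/pe/regedo
= ok
~$ filer cull /nika/pe
= ok
~$ filer etch /nika/rime woceslol
= created
~$ filer quote /nika
= ToolError: is a directory
~$ filer peekin /nika
= [rime]
~$ remeasure re -34 K C
= -6143/20
~$ cubby keep kigare <last>
= gabrox
~$ cubby holds wihu
= no
~$ cubby keep rofle 460
= nil
~$ filer peekin /nika
= [rime]

Answer: [rime]


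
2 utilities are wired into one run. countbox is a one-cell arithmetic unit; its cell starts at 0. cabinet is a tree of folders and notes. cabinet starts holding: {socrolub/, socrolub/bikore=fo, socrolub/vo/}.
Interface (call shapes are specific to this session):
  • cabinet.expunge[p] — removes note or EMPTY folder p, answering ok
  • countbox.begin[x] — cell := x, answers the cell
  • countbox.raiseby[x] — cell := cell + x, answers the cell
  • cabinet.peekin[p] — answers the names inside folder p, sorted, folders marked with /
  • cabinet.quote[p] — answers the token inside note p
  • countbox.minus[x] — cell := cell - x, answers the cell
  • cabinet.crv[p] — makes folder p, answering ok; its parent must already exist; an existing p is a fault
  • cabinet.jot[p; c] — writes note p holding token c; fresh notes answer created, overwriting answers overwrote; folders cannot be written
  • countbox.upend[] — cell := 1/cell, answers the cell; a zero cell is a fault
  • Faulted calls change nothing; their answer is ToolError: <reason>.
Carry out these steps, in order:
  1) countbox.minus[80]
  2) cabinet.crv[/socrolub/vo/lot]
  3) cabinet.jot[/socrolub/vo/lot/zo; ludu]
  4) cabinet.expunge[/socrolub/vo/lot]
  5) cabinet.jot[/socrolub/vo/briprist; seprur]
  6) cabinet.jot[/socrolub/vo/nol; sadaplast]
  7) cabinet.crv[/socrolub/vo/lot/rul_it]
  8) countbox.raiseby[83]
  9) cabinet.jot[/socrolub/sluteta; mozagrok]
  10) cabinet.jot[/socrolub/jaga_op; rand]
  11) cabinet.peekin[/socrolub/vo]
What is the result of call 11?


==> minus(80)
<== -80
==> crv(/socrolub/vo/lot)
<== ok
==> jot(/socrolub/vo/lot/zo, ludu)
<== created
==> expunge(/socrolub/vo/lot)
<== ToolError: not empty
==> jot(/socrolub/vo/briprist, seprur)
<== created
==> jot(/socrolub/vo/nol, sadaplast)
<== created
==> crv(/socrolub/vo/lot/rul_it)
<== ok
==> raiseby(83)
<== 3
==> jot(/socrolub/sluteta, mozagrok)
<== created
==> jot(/socrolub/jaga_op, rand)
<== created
==> peekin(/socrolub/vo)
<== [briprist, lot/, nol]

Answer: [briprist, lot/, nol]


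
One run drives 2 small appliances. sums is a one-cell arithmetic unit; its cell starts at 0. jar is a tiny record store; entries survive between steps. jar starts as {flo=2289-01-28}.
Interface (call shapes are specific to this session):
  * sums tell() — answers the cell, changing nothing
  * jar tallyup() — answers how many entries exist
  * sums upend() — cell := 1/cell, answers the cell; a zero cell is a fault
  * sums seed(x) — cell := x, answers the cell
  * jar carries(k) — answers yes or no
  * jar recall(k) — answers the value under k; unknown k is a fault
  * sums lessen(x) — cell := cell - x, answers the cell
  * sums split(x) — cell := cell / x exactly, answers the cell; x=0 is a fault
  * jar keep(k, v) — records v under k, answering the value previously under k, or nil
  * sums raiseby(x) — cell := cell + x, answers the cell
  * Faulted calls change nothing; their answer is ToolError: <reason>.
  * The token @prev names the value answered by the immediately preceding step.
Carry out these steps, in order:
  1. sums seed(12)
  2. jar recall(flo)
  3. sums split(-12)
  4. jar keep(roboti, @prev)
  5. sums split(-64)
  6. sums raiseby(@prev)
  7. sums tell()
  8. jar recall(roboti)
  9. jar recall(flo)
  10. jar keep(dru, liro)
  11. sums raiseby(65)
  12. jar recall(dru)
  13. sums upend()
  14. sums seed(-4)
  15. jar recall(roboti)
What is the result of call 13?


Answer: 32/2081

Derivation:
;; 1. sums seed(x→12) : 12
;; 2. jar recall(k→flo) : 2289-01-28
;; 3. sums split(x→-12) : -1
;; 4. jar keep(k→roboti, v→@prev) : nil
;; 5. sums split(x→-64) : 1/64
;; 6. sums raiseby(x→@prev) : 1/32
;; 7. sums tell() : 1/32
;; 8. jar recall(k→roboti) : -1
;; 9. jar recall(k→flo) : 2289-01-28
;; 10. jar keep(k→dru, v→liro) : nil
;; 11. sums raiseby(x→65) : 2081/32
;; 12. jar recall(k→dru) : liro
;; 13. sums upend() : 32/2081
;; 14. sums seed(x→-4) : -4
;; 15. jar recall(k→roboti) : -1


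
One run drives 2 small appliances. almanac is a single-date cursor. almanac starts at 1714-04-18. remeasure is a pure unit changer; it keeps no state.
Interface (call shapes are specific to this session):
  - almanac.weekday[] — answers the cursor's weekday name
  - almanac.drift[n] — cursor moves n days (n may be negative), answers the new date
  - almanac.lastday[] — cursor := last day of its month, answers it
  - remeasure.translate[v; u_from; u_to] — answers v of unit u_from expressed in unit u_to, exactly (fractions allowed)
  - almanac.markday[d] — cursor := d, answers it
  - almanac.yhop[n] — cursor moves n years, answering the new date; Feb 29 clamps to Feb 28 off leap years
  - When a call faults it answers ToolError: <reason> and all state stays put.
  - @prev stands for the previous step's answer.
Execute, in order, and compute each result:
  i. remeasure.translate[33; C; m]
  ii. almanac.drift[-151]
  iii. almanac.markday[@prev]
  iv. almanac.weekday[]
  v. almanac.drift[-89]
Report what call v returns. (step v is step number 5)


Answer: 1713-08-21

Derivation:
;; 1. remeasure.translate(33, C, m) == ToolError: incompatible units
;; 2. almanac.drift(-151) == 1713-11-18
;; 3. almanac.markday(@prev) == 1713-11-18
;; 4. almanac.weekday() == Saturday
;; 5. almanac.drift(-89) == 1713-08-21


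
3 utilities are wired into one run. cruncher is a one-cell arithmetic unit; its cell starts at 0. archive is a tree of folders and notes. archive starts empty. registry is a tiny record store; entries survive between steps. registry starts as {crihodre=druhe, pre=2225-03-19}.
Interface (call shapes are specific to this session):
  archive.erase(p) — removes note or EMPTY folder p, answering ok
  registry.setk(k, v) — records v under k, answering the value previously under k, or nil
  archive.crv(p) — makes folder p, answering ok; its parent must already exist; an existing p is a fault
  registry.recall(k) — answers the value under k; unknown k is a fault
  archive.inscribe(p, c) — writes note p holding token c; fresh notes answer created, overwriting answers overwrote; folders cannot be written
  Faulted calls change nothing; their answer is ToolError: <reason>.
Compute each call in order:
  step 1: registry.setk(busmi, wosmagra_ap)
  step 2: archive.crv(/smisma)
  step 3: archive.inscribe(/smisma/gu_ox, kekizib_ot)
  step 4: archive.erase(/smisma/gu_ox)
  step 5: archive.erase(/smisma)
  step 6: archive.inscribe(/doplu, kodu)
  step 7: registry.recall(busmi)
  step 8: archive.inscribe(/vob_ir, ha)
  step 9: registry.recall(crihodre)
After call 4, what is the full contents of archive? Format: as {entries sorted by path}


Now I run registry.setk(busmi, wosmagra_ap), which returns nil.
I use archive.crv(/smisma), which returns ok.
Now I run archive.inscribe(/smisma/gu_ox, kekizib_ot), and get created.
I call archive.erase(/smisma/gu_ox), which returns ok.
I use archive.erase(/smisma), giving ok.
Next I call archive.inscribe(/doplu, kodu), → created.
I try registry.recall(busmi), and see wosmagra_ap.
I run archive.inscribe(/vob_ir, ha), yielding created.
I run registry.recall(crihodre): druhe.

Answer: {smisma/}


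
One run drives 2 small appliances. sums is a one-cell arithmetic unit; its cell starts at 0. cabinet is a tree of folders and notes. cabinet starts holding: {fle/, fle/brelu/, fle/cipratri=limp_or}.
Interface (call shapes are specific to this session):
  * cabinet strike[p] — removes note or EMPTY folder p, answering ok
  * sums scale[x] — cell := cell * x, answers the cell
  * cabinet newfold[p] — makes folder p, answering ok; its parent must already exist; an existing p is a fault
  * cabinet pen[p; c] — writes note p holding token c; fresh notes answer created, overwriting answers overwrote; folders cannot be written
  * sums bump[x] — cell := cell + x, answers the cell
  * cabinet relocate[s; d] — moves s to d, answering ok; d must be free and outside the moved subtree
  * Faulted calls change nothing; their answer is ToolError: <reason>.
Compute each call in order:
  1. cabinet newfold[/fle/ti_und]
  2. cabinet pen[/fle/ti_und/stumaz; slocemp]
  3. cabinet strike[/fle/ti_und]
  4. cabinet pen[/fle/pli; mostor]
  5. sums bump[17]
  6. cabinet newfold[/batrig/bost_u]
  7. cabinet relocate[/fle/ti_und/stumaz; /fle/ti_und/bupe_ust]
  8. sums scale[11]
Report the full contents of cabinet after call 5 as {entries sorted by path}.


==> cabinet newfold(p: /fle/ti_und)
<== ok
==> cabinet pen(p: /fle/ti_und/stumaz, c: slocemp)
<== created
==> cabinet strike(p: /fle/ti_und)
<== ToolError: not empty
==> cabinet pen(p: /fle/pli, c: mostor)
<== created
==> sums bump(x: 17)
<== 17
==> cabinet newfold(p: /batrig/bost_u)
<== ToolError: no parent
==> cabinet relocate(s: /fle/ti_und/stumaz, d: /fle/ti_und/bupe_ust)
<== ok
==> sums scale(x: 11)
<== 187

Answer: {fle/, fle/brelu/, fle/cipratri=limp_or, fle/pli=mostor, fle/ti_und/, fle/ti_und/stumaz=slocemp}
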